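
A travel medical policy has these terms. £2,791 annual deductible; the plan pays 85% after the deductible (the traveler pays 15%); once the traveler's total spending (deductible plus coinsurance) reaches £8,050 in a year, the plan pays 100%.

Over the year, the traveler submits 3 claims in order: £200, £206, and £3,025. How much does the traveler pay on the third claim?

£2,481

Bill 1, £200: fully absorbed by the deductible. Traveler pays £200; OOP now £200.
Bill 2, £206: entire amount goes to the deductible. Cost to traveler: £206. OOP to date £406.
Bill 3, £3,025: £2,385 finishes the deductible; £640 goes to coinsurance; 15% of £640 = £96. Cost to traveler: £2,481. OOP to date £2,887.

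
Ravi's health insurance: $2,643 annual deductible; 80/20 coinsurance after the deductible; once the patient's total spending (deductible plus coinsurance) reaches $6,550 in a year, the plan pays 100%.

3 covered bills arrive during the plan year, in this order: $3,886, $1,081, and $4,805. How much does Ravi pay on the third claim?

Claim 1 ($3,886): deductible takes $2,643, $1,243 remains; coinsurance $1,243 × 20% = $248.60. Patient owes $2,891.60 (running OOP $2,891.60).
Claim 2 ($1,081): 20% coinsurance on $1,081 = $216.20. Cost to patient: $216.20. OOP to date $3,107.80.
Claim 3 ($4,805): deductible met; 20% of $4,805 = $961. Cost to patient: $961. OOP to date $4,068.80.

$961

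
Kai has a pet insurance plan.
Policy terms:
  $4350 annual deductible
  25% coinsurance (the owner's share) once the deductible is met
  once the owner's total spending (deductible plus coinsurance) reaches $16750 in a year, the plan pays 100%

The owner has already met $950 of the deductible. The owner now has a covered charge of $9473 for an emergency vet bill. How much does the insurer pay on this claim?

$950 of the $4350 deductible is already met, leaving $3400.
After the $3400 deductible portion, $9473 − $3400 = $6073 is subject to coinsurance.
25% of $6073 = $1518.25 falls to the owner.
That puts the owner's cost at $3400 + $1518.25 = $4918.25 before any cap.
Cumulative spending $950 + $4918.25 = $5868.25 stays under the $16750 maximum.
Insurer pays the balance: $9473 − $4918.25 = $4554.75.

$4554.75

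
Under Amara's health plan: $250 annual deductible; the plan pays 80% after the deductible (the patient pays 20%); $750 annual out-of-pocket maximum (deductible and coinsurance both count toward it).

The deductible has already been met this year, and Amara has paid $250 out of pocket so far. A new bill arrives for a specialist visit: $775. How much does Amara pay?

$155

The deductible is already satisfied, so the full bill goes to coinsurance.
Patient's 20% share of $775 is $155.
Cumulative spending $250 + $155 = $405 stays under the $750 maximum.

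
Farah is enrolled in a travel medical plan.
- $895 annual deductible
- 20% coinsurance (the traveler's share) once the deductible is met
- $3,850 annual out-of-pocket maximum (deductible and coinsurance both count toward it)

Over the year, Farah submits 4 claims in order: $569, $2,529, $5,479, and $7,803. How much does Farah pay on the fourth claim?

$1,418.60

Claim 1 ($569): fully absorbed by the deductible. Cost to traveler: $569. OOP to date $569.
Claim 2 ($2,529): $326 to deductible, leaving $2,203; coinsurance $2,203 × 20% = $440.60. Traveler pays $766.60; OOP now $1,335.60.
Claim 3 ($5,479): deductible already satisfied, so traveler's share is 20% × $5,479 = $1,095.80. Traveler owes $1,095.80 (running OOP $2,431.40).
Claim 4 ($7,803): 20% coinsurance on $7,803 = $1,560.60. OOP would hit $3,992 > $3,850, so the cap limits the traveler to $3,850 − $2,431.40 = $1,418.60.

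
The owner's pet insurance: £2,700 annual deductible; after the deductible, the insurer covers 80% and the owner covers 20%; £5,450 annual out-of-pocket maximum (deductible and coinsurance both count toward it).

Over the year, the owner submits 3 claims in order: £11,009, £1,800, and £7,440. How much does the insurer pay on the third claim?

£6,711.80

Claim 1 (£11,009): £2,700 finishes the deductible; £8,309 goes to coinsurance; coinsurance £8,309 × 20% = £1,661.80. Owner owes £4,361.80 (running OOP £4,361.80). Plan pays £11,009 − £4,361.80 = £6,647.20.
Claim 2 (£1,800): deductible already satisfied, so owner's share is 20% × £1,800 = £360. Owner pays £360; OOP now £4,721.80. Plan pays £1,800 − £360 = £1,440.
Claim 3 (£7,440): 20% coinsurance on £7,440 = £1,488. That would push OOP to £6,209.80, over the £5,450 cap, so owner pays £5,450 − £4,721.80 = £728.20. Plan pays £7,440 − £728.20 = £6,711.80.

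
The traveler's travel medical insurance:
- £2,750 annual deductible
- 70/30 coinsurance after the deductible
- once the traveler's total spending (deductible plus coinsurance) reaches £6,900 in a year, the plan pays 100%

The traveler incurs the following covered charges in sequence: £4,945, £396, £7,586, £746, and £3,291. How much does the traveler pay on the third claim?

£2,275.80

Claim 1 — £4,945: £2,750 to deductible, leaving £2,195; traveler's 30% is £658.50. Traveler owes £3,408.50 (running OOP £3,408.50).
Claim 2 — £396: 30% coinsurance on £396 = £118.80. Cost to traveler: £118.80. OOP to date £3,527.30.
Claim 3 — £7,586: deductible met; 30% of £7,586 = £2,275.80. Traveler owes £2,275.80 (running OOP £5,803.10).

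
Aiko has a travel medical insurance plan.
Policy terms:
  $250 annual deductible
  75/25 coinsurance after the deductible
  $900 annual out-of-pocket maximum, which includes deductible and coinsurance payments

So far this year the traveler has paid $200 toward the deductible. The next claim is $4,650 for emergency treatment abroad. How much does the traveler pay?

Remaining deductible: $250 − $200 = $50.
That leaves $4,650 − $50 = $4,600 for coinsurance.
Coinsurance: $4,600 × 25% = $1,150.
That puts the traveler's cost at $50 + $1,150 = $1,200 before any cap.
Year-to-date out-of-pocket would reach $200 + $1,200 = $1,400, above the $900 maximum, so the traveler pays only $900 − $200 = $700.

$700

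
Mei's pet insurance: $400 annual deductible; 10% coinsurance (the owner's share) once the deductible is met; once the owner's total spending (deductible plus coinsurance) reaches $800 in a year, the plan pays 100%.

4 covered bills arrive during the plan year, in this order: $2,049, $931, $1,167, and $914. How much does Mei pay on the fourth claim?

Bill 1, $2,049: deductible takes $400, $1,649 remains; 10% of $1,649 = $164.90. Owner owes $564.90 (running OOP $564.90).
Bill 2, $931: deductible met; 10% of $931 = $93.10. Owner owes $93.10 (running OOP $658).
Bill 3, $1,167: 10% coinsurance on $1,167 = $116.70. Cost to owner: $116.70. OOP to date $774.70.
Bill 4, $914: deductible met; 10% of $914 = $91.40. That would push OOP to $866.10, over the $800 cap, so owner pays $800 − $774.70 = $25.30.

$25.30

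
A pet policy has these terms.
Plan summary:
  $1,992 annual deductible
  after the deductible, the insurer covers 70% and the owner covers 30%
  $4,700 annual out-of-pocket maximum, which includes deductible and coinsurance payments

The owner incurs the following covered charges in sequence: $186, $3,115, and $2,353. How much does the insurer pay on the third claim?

#1 ($186): entire amount goes to the deductible. Owner owes $186 (running OOP $186). Plan pays $186 − $186 = $0.
#2 ($3,115): $1,806 to deductible, leaving $1,309; coinsurance $1,309 × 30% = $392.70. Owner pays $2,198.70; OOP now $2,384.70. Insurer: $3,115 − $2,198.70 = $916.30.
#3 ($2,353): deductible met; 30% of $2,353 = $705.90. Owner pays $705.90; OOP now $3,090.60. Insurer: $2,353 − $705.90 = $1,647.10.

$1,647.10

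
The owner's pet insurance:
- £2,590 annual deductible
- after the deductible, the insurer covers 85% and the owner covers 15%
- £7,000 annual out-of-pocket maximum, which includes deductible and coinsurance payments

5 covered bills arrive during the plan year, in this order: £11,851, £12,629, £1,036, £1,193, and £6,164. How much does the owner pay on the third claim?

£155.40

Claim 1 (£11,851): £2,590 to deductible, leaving £9,261; 15% of £9,261 = £1,389.15. Cost to owner: £3,979.15. OOP to date £3,979.15.
Claim 2 (£12,629): deductible already satisfied, so owner's share is 15% × £12,629 = £1,894.35. Owner pays £1,894.35; OOP now £5,873.50.
Claim 3 (£1,036): deductible already satisfied, so owner's share is 15% × £1,036 = £155.40. Cost to owner: £155.40. OOP to date £6,028.90.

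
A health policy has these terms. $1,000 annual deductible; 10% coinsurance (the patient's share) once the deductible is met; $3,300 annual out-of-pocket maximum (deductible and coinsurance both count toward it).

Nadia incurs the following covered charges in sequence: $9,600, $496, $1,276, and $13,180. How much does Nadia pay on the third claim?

$127.60

Claim 1 — $9,600: $1,000 finishes the deductible; $8,600 goes to coinsurance; patient's 10% is $860. Cost to patient: $1,860. OOP to date $1,860.
Claim 2 — $496: deductible already satisfied, so patient's share is 10% × $496 = $49.60. Patient owes $49.60 (running OOP $1,909.60).
Claim 3 — $1,276: deductible already satisfied, so patient's share is 10% × $1,276 = $127.60. Patient pays $127.60; OOP now $2,037.20.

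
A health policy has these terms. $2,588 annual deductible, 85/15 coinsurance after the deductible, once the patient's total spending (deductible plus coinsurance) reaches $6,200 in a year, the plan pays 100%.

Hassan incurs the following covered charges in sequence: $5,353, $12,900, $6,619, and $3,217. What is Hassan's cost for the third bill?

$992.85

Bill 1, $5,353: $2,588 finishes the deductible; $2,765 goes to coinsurance; coinsurance $2,765 × 15% = $414.75. Patient owes $3,002.75 (running OOP $3,002.75).
Bill 2, $12,900: 15% coinsurance on $12,900 = $1,935. Patient owes $1,935 (running OOP $4,937.75).
Bill 3, $6,619: deductible already satisfied, so patient's share is 15% × $6,619 = $992.85. Patient pays $992.85; OOP now $5,930.60.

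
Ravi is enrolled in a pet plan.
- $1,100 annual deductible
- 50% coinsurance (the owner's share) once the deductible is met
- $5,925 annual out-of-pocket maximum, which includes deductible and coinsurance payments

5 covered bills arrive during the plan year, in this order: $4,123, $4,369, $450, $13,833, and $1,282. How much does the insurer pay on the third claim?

Claim 1 ($4,123): $1,100 finishes the deductible; $3,023 goes to coinsurance; coinsurance $3,023 × 50% = $1,511.50. Owner pays $2,611.50; OOP now $2,611.50. Insurer: $4,123 − $2,611.50 = $1,511.50.
Claim 2 ($4,369): deductible already satisfied, so owner's share is 50% × $4,369 = $2,184.50. Owner owes $2,184.50 (running OOP $4,796). Plan pays $4,369 − $2,184.50 = $2,184.50.
Claim 3 ($450): 50% coinsurance on $450 = $225. Cost to owner: $225. OOP to date $5,021. Plan pays $450 − $225 = $225.

$225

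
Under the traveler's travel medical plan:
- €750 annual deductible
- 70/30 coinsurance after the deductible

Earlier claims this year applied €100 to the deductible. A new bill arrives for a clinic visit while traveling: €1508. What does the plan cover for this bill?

€600.60

€100 of the €750 deductible is already met, leaving €650.
After the €650 deductible portion, €1508 − €650 = €858 is subject to coinsurance.
Coinsurance: €858 × 30% = €257.40.
Traveler responsibility: €650 + €257.40 = €907.40.
The insurer covers the remainder: €1508 − €907.40 = €600.60.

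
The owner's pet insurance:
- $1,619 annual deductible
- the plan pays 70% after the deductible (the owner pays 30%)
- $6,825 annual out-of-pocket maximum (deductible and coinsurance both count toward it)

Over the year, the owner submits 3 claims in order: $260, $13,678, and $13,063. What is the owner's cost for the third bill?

#1 ($260): all of it applies to the deductible. Owner owes $260 (running OOP $260).
#2 ($13,678): $1,359 to deductible, leaving $12,319; coinsurance $12,319 × 30% = $3,695.70. Owner pays $5,054.70; OOP now $5,314.70.
#3 ($13,063): 30% coinsurance on $13,063 = $3,918.90. OOP would hit $9,233.60 > $6,825, so the cap limits the owner to $6,825 − $5,314.70 = $1,510.30.

$1,510.30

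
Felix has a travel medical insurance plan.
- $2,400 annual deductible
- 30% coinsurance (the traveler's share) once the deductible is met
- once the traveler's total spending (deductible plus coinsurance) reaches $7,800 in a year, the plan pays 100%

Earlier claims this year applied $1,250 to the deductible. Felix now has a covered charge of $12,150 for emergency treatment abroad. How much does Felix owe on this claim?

$4,450

Remaining deductible: $2,400 − $1,250 = $1,150.
The remaining $11,000 (= $12,150 − $1,150) moves to coinsurance.
Coinsurance: $11,000 × 30% = $3,300.
So the traveler owes $1,150 + $3,300 = $4,450 before any cap.
Year-to-date out-of-pocket becomes $1,250 + $4,450 = $5,700, still under the $7,800 maximum, so no cap applies.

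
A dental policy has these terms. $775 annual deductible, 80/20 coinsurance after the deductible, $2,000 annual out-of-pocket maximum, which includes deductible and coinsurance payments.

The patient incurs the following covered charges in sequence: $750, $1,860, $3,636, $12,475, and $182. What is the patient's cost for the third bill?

Claim 1 — $750: entire amount goes to the deductible. Patient pays $750; OOP now $750.
Claim 2 — $1,860: $25 to deductible, leaving $1,835; 20% of $1,835 = $367. Patient pays $392; OOP now $1,142.
Claim 3 — $3,636: deductible met; 20% of $3,636 = $727.20. Patient owes $727.20 (running OOP $1,869.20).

$727.20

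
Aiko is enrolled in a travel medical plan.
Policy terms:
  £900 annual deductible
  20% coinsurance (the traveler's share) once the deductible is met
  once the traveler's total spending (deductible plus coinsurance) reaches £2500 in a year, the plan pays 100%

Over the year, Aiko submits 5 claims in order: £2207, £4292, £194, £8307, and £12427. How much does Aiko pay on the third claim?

Claim 1 — £2207: £900 to deductible, leaving £1307; 20% of £1307 = £261.40. Traveler owes £1161.40 (running OOP £1161.40).
Claim 2 — £4292: deductible met; 20% of £4292 = £858.40. Cost to traveler: £858.40. OOP to date £2019.80.
Claim 3 — £194: 20% coinsurance on £194 = £38.80. Traveler owes £38.80 (running OOP £2058.60).

£38.80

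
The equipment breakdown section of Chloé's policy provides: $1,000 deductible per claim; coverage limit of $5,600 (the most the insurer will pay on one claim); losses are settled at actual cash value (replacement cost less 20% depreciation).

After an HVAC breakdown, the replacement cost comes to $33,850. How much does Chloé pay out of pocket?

$28,250

At 20% depreciation, ACV = $33,850 − $6,770 = $27,080.
After the deductible, $27,080 − $1,000 = $26,080 remains.
Since $26,080 > $5,600, the payout is capped at $5,600.
Business owner's share is the uncovered remainder: $33,850 − $5,600 = $28,250.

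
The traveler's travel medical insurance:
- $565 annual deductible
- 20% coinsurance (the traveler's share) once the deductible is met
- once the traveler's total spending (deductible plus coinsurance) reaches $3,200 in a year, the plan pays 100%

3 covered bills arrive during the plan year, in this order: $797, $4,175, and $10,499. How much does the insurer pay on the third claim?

#1 ($797): $565 finishes the deductible; $232 goes to coinsurance; 20% of $232 = $46.40. Traveler owes $611.40 (running OOP $611.40). Insurer: $797 − $611.40 = $185.60.
#2 ($4,175): deductible met; 20% of $4,175 = $835. Traveler pays $835; OOP now $1,446.40. Plan pays $4,175 − $835 = $3,340.
#3 ($10,499): deductible met; 20% of $10,499 = $2,099.80. Adding that to $1,446.40 gives $3,546.20, past the $3,200 cap; traveler pays only $3,200 − $1,446.40 = $1,753.60. Insurer: $10,499 − $1,753.60 = $8,745.40.

$8,745.40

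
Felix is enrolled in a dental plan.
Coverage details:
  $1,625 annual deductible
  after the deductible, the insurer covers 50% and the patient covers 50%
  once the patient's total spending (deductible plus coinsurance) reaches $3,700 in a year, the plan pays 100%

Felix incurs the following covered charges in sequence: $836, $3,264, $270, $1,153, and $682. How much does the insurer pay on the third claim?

$135

Claim 1 ($836): entire amount goes to the deductible. Patient pays $836; OOP now $836. Insurer: $836 − $836 = $0.
Claim 2 ($3,264): $789 finishes the deductible; $2,475 goes to coinsurance; coinsurance $2,475 × 50% = $1,237.50. Patient owes $2,026.50 (running OOP $2,862.50). Plan pays $3,264 − $2,026.50 = $1,237.50.
Claim 3 ($270): deductible already satisfied, so patient's share is 50% × $270 = $135. Patient owes $135 (running OOP $2,997.50). Insurer: $270 − $135 = $135.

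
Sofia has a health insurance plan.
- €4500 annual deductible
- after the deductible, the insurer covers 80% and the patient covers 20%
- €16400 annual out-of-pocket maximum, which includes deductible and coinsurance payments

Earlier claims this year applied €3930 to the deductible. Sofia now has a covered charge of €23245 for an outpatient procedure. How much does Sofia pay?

€3930 of the €4500 deductible is already met, leaving €570.
After the €570 deductible portion, €23245 − €570 = €22675 is subject to coinsurance.
Coinsurance: €22675 × 20% = €4535.
Patient responsibility before any cap: €570 + €4535 = €5105.
Year-to-date out-of-pocket becomes €3930 + €5105 = €9035, still under the €16400 maximum, so no cap applies.

€5105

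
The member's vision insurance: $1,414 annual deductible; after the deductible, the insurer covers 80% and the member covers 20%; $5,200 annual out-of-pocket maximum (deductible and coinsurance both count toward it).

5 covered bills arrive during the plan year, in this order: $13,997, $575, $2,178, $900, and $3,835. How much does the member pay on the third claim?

$435.60

Claim 1 — $13,997: $1,414 to deductible, leaving $12,583; member's 20% is $2,516.60. Cost to member: $3,930.60. OOP to date $3,930.60.
Claim 2 — $575: deductible already satisfied, so member's share is 20% × $575 = $115. Cost to member: $115. OOP to date $4,045.60.
Claim 3 — $2,178: 20% coinsurance on $2,178 = $435.60. Member pays $435.60; OOP now $4,481.20.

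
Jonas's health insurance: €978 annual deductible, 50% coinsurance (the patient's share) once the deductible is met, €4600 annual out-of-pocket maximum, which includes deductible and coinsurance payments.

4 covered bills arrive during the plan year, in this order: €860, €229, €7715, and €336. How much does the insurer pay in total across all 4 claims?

Claim 1 (€860): entire amount goes to the deductible. Patient owes €860 (running OOP €860). Plan pays €860 − €860 = €0.
Claim 2 (€229): €118 finishes the deductible; €111 goes to coinsurance; 50% of €111 = €55.50. Cost to patient: €173.50. OOP to date €1033.50. Insurer: €229 − €173.50 = €55.50.
Claim 3 (€7715): 50% coinsurance on €7715 = €3857.50. That would push OOP to €4891, over the €4600 cap, so patient pays €4600 − €1033.50 = €3566.50. Plan pays €7715 − €3566.50 = €4148.50.
Claim 4 (€336): deductible met; 50% of €336 = €168. That would push OOP to €4768, over the €4600 cap, so patient pays €4600 − €4600 = €0. Insurer: €336 − €0 = €336.
Insurer total = bills − patient's total = €9140 − €4600 = €4540.

€4540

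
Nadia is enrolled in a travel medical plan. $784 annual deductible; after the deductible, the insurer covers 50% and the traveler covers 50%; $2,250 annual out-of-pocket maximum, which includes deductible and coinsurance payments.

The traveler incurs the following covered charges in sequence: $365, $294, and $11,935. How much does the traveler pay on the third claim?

#1 ($365): entire amount goes to the deductible. Traveler owes $365 (running OOP $365).
#2 ($294): entire amount goes to the deductible. Traveler owes $294 (running OOP $659).
#3 ($11,935): $125 to deductible, leaving $11,810; 50% of $11,810 = $5,905. Together that's $125 + $5,905 = $6,030. Adding that to $659 gives $6,689, past the $2,250 cap; traveler pays only $2,250 − $659 = $1,591.

$1,591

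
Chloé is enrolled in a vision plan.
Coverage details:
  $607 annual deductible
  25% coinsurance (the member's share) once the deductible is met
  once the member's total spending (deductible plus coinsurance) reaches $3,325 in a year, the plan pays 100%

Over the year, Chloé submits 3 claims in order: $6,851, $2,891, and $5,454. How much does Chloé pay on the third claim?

$434.25

Claim 1 ($6,851): $607 to deductible, leaving $6,244; member's 25% is $1,561. Member pays $2,168; OOP now $2,168.
Claim 2 ($2,891): 25% coinsurance on $2,891 = $722.75. Cost to member: $722.75. OOP to date $2,890.75.
Claim 3 ($5,454): deductible met; 25% of $5,454 = $1,363.50. OOP would hit $4,254.25 > $3,325, so the cap limits the member to $3,325 − $2,890.75 = $434.25.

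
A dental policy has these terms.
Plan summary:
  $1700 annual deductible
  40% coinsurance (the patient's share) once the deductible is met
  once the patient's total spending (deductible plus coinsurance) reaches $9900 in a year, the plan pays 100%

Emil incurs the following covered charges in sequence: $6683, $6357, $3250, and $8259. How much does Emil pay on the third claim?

$1300

Claim 1 — $6683: deductible takes $1700, $4983 remains; 40% of $4983 = $1993.20. Cost to patient: $3693.20. OOP to date $3693.20.
Claim 2 — $6357: 40% coinsurance on $6357 = $2542.80. Patient pays $2542.80; OOP now $6236.
Claim 3 — $3250: 40% coinsurance on $3250 = $1300. Patient pays $1300; OOP now $7536.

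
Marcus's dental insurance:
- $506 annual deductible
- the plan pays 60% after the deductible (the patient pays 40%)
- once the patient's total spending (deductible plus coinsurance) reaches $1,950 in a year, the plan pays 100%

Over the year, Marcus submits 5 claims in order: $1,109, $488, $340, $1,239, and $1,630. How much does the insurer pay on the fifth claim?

Bill 1, $1,109: $506 to deductible, leaving $603; 40% of $603 = $241.20. Patient owes $747.20 (running OOP $747.20). Plan pays $1,109 − $747.20 = $361.80.
Bill 2, $488: deductible met; 40% of $488 = $195.20. Patient owes $195.20 (running OOP $942.40). Insurer: $488 − $195.20 = $292.80.
Bill 3, $340: deductible already satisfied, so patient's share is 40% × $340 = $136. Cost to patient: $136. OOP to date $1,078.40. Insurer: $340 − $136 = $204.
Bill 4, $1,239: deductible already satisfied, so patient's share is 40% × $1,239 = $495.60. Cost to patient: $495.60. OOP to date $1,574. Plan pays $1,239 − $495.60 = $743.40.
Bill 5, $1,630: 40% coinsurance on $1,630 = $652. That would push OOP to $2,226, over the $1,950 cap, so patient pays $1,950 − $1,574 = $376. Plan pays $1,630 − $376 = $1,254.

$1,254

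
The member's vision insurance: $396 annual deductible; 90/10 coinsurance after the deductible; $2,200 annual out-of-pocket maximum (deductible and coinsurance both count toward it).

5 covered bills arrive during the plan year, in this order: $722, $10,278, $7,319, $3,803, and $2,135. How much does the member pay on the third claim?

$731.90

#1 ($722): deductible takes $396, $326 remains; coinsurance $326 × 10% = $32.60. Member pays $428.60; OOP now $428.60.
#2 ($10,278): 10% coinsurance on $10,278 = $1,027.80. Member owes $1,027.80 (running OOP $1,456.40).
#3 ($7,319): 10% coinsurance on $7,319 = $731.90. Member pays $731.90; OOP now $2,188.30.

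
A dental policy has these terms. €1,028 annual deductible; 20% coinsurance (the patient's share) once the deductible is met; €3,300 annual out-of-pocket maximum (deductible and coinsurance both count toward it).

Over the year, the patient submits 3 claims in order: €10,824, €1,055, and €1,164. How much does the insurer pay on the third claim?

€1,062.20

Claim 1 (€10,824): deductible takes €1,028, €9,796 remains; patient's 20% is €1,959.20. Patient owes €2,987.20 (running OOP €2,987.20). Plan pays €10,824 − €2,987.20 = €7,836.80.
Claim 2 (€1,055): 20% coinsurance on €1,055 = €211. Cost to patient: €211. OOP to date €3,198.20. Insurer: €1,055 − €211 = €844.
Claim 3 (€1,164): deductible already satisfied, so patient's share is 20% × €1,164 = €232.80. Adding that to €3,198.20 gives €3,431, past the €3,300 cap; patient pays only €3,300 − €3,198.20 = €101.80. Insurer: €1,164 − €101.80 = €1,062.20.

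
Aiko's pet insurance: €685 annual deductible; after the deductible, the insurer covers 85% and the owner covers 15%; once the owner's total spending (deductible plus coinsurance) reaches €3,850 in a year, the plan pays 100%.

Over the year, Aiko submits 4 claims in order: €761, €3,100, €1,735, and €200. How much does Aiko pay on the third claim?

€260.25

Claim 1 — €761: deductible takes €685, €76 remains; coinsurance €76 × 15% = €11.40. Cost to owner: €696.40. OOP to date €696.40.
Claim 2 — €3,100: deductible already satisfied, so owner's share is 15% × €3,100 = €465. Cost to owner: €465. OOP to date €1,161.40.
Claim 3 — €1,735: deductible met; 15% of €1,735 = €260.25. Cost to owner: €260.25. OOP to date €1,421.65.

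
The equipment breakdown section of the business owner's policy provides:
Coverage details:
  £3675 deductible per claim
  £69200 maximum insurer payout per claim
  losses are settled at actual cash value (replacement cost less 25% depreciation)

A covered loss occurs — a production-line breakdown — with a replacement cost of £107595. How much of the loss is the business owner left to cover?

£38395

Actual cash value after 25% depreciation: £107595 × 75% = £80696.25.
Less the £3675 deductible: £80696.25 − £3675 = £77021.25.
Since £77021.25 > £69200, the payout is capped at £69200.
Out of pocket: £107595 − £69200 = £38395.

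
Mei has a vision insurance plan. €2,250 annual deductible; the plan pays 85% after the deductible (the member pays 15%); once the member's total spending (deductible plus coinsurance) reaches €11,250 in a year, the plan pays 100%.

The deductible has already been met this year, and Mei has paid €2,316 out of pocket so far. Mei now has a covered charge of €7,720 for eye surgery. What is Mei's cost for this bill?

The deductible is already satisfied, so the full bill goes to coinsurance.
Coinsurance: €7,720 × 15% = €1,158.
Cumulative spending €2,316 + €1,158 = €3,474 stays under the €11,250 maximum.

€1,158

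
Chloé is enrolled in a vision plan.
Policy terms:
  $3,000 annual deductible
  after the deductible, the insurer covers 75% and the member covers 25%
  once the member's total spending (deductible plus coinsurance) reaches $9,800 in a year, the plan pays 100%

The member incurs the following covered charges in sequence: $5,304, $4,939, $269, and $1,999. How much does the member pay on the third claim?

#1 ($5,304): $3,000 finishes the deductible; $2,304 goes to coinsurance; coinsurance $2,304 × 25% = $576. Member owes $3,576 (running OOP $3,576).
#2 ($4,939): deductible already satisfied, so member's share is 25% × $4,939 = $1,234.75. Cost to member: $1,234.75. OOP to date $4,810.75.
#3 ($269): deductible already satisfied, so member's share is 25% × $269 = $67.25. Member owes $67.25 (running OOP $4,878).

$67.25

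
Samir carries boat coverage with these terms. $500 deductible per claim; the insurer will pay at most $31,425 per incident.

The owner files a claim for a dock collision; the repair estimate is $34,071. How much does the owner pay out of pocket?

$2,646

Subtract the deductible: $34,071 − $500 = $33,571.
Since $33,571 > $31,425, the payout is capped at $31,425.
Owner's share is the uncovered remainder: $34,071 − $31,425 = $2,646.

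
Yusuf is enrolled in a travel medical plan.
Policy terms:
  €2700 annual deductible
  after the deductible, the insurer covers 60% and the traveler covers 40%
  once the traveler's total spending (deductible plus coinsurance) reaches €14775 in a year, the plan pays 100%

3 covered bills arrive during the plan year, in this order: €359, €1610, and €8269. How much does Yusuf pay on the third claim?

€3746.20

Claim 1 — €359: entire amount goes to the deductible. Traveler owes €359 (running OOP €359).
Claim 2 — €1610: entire amount goes to the deductible. Cost to traveler: €1610. OOP to date €1969.
Claim 3 — €8269: €731 to deductible, leaving €7538; coinsurance €7538 × 40% = €3015.20. Traveler pays €3746.20; OOP now €5715.20.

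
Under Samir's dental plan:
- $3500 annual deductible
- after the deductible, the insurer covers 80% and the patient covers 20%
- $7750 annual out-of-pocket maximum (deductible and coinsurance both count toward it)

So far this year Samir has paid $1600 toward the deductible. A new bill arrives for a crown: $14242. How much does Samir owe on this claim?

$4368.40

$1600 of the $3500 deductible is already met, leaving $1900.
That leaves $14242 − $1900 = $12342 for coinsurance.
Patient's 20% share of $12342 is $2468.40.
So the patient owes $1900 + $2468.40 = $4368.40 before any cap.
Cumulative spending $1600 + $4368.40 = $5968.40 stays under the $7750 maximum.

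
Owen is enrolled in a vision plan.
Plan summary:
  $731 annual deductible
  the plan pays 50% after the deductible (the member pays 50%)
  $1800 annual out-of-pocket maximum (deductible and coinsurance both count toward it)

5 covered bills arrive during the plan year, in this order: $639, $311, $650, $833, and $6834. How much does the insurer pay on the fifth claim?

$6616

#1 ($639): all of it applies to the deductible. Member owes $639 (running OOP $639). Plan pays $639 − $639 = $0.
#2 ($311): deductible takes $92, $219 remains; 50% of $219 = $109.50. Member owes $201.50 (running OOP $840.50). Insurer: $311 − $201.50 = $109.50.
#3 ($650): 50% coinsurance on $650 = $325. Member pays $325; OOP now $1165.50. Insurer: $650 − $325 = $325.
#4 ($833): 50% coinsurance on $833 = $416.50. Member pays $416.50; OOP now $1582. Insurer: $833 − $416.50 = $416.50.
#5 ($6834): 50% coinsurance on $6834 = $3417. OOP would hit $4999 > $1800, so the cap limits the member to $1800 − $1582 = $218. Insurer: $6834 − $218 = $6616.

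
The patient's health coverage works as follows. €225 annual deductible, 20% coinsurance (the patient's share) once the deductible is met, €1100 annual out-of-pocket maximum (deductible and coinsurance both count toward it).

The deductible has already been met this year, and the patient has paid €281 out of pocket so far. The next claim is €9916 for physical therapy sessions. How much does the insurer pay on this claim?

€9097

With the deductible met, the entire €9916 is subject to coinsurance.
Patient's 20% share of €9916 is €1983.20.
Adding €1983.20 to the €281 already spent would give €2264.20, which exceeds the €1100 cap; the patient pays just €1100 − €281 = €819.
Insurer pays the balance: €9916 − €819 = €9097.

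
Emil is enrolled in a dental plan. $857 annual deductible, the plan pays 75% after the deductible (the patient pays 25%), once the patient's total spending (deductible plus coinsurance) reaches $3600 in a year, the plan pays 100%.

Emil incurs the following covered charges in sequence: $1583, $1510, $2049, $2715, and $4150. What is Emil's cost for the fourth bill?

Claim 1 ($1583): $857 finishes the deductible; $726 goes to coinsurance; 25% of $726 = $181.50. Patient pays $1038.50; OOP now $1038.50.
Claim 2 ($1510): deductible already satisfied, so patient's share is 25% × $1510 = $377.50. Patient pays $377.50; OOP now $1416.
Claim 3 ($2049): deductible met; 25% of $2049 = $512.25. Cost to patient: $512.25. OOP to date $1928.25.
Claim 4 ($2715): deductible already satisfied, so patient's share is 25% × $2715 = $678.75. Patient owes $678.75 (running OOP $2607).

$678.75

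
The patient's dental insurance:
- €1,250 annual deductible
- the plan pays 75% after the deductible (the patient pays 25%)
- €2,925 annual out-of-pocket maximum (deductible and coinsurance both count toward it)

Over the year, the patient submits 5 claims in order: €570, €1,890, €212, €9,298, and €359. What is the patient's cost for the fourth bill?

€1,319.50

Bill 1, €570: fully absorbed by the deductible. Patient owes €570 (running OOP €570).
Bill 2, €1,890: €680 to deductible, leaving €1,210; coinsurance €1,210 × 25% = €302.50. Patient pays €982.50; OOP now €1,552.50.
Bill 3, €212: deductible met; 25% of €212 = €53. Patient pays €53; OOP now €1,605.50.
Bill 4, €9,298: 25% coinsurance on €9,298 = €2,324.50. OOP would hit €3,930 > €2,925, so the cap limits the patient to €2,925 − €1,605.50 = €1,319.50.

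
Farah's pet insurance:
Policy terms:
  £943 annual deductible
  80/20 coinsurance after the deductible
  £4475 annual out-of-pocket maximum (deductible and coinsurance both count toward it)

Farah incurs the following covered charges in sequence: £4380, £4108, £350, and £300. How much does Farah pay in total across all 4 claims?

£2582

Claim 1 — £4380: £943 to deductible, leaving £3437; 20% of £3437 = £687.40. Owner pays £1630.40; OOP now £1630.40.
Claim 2 — £4108: deductible met; 20% of £4108 = £821.60. Cost to owner: £821.60. OOP to date £2452.
Claim 3 — £350: deductible met; 20% of £350 = £70. Cost to owner: £70. OOP to date £2522.
Claim 4 — £300: deductible already satisfied, so owner's share is 20% × £300 = £60. Cost to owner: £60. OOP to date £2582.
Summing the owner's payments: £1630.40 + £821.60 + £70 + £60 = £2582.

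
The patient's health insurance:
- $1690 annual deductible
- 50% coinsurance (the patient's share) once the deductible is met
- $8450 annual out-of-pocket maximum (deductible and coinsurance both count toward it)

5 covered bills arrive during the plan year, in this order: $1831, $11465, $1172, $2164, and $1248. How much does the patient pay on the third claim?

#1 ($1831): deductible takes $1690, $141 remains; patient's 50% is $70.50. Cost to patient: $1760.50. OOP to date $1760.50.
#2 ($11465): deductible already satisfied, so patient's share is 50% × $11465 = $5732.50. Patient pays $5732.50; OOP now $7493.
#3 ($1172): 50% coinsurance on $1172 = $586. Cost to patient: $586. OOP to date $8079.

$586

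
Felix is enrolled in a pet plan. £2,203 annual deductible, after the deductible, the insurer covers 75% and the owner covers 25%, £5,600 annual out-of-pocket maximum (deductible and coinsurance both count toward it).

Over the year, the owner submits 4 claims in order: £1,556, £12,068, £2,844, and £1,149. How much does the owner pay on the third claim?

£541.75

#1 (£1,556): fully absorbed by the deductible. Owner pays £1,556; OOP now £1,556.
#2 (£12,068): deductible takes £647, £11,421 remains; owner's 25% is £2,855.25. Owner pays £3,502.25; OOP now £5,058.25.
#3 (£2,844): deductible already satisfied, so owner's share is 25% × £2,844 = £711. That would push OOP to £5,769.25, over the £5,600 cap, so owner pays £5,600 − £5,058.25 = £541.75.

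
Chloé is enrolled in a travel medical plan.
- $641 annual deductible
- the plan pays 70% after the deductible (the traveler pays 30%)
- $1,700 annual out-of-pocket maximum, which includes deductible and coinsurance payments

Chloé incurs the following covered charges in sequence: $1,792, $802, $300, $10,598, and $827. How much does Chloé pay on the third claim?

Bill 1, $1,792: $641 finishes the deductible; $1,151 goes to coinsurance; traveler's 30% is $345.30. Cost to traveler: $986.30. OOP to date $986.30.
Bill 2, $802: 30% coinsurance on $802 = $240.60. Cost to traveler: $240.60. OOP to date $1,226.90.
Bill 3, $300: deductible met; 30% of $300 = $90. Traveler owes $90 (running OOP $1,316.90).

$90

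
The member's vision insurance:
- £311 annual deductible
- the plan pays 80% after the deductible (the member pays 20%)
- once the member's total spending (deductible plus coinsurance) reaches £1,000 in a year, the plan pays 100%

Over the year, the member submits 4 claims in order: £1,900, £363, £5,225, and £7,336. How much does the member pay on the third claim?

#1 (£1,900): £311 finishes the deductible; £1,589 goes to coinsurance; 20% of £1,589 = £317.80. Member owes £628.80 (running OOP £628.80).
#2 (£363): deductible met; 20% of £363 = £72.60. Member owes £72.60 (running OOP £701.40).
#3 (£5,225): 20% coinsurance on £5,225 = £1,045. OOP would hit £1,746.40 > £1,000, so the cap limits the member to £1,000 − £701.40 = £298.60.

£298.60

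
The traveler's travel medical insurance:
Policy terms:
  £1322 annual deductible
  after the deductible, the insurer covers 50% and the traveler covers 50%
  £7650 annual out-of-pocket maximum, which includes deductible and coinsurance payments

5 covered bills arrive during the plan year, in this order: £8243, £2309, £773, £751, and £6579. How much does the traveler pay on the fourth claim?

£375.50

#1 (£8243): £1322 to deductible, leaving £6921; 50% of £6921 = £3460.50. Traveler pays £4782.50; OOP now £4782.50.
#2 (£2309): deductible met; 50% of £2309 = £1154.50. Cost to traveler: £1154.50. OOP to date £5937.
#3 (£773): deductible met; 50% of £773 = £386.50. Traveler owes £386.50 (running OOP £6323.50).
#4 (£751): deductible met; 50% of £751 = £375.50. Cost to traveler: £375.50. OOP to date £6699.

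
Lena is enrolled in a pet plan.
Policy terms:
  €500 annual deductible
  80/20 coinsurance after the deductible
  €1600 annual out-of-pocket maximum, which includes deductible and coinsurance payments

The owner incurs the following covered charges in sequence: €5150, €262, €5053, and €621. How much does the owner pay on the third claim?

Bill 1, €5150: €500 to deductible, leaving €4650; owner's 20% is €930. Owner pays €1430; OOP now €1430.
Bill 2, €262: deductible met; 20% of €262 = €52.40. Owner pays €52.40; OOP now €1482.40.
Bill 3, €5053: deductible already satisfied, so owner's share is 20% × €5053 = €1010.60. OOP would hit €2493 > €1600, so the cap limits the owner to €1600 − €1482.40 = €117.60.

€117.60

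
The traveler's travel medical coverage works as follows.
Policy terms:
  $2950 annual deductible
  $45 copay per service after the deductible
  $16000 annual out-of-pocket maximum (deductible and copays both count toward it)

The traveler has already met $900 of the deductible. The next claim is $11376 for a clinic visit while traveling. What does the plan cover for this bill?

$900 of the $2950 deductible is already met, leaving $2050.
The remaining $9326 (= $11376 − $2050) moves to the copay.
Copay on this service: $45.
Traveler responsibility before any cap: $2050 + $45 = $2095.
Year-to-date out-of-pocket becomes $900 + $2095 = $2995, still under the $16000 maximum, so no cap applies.
The plan picks up $11376 − $2095 = $9281.

$9281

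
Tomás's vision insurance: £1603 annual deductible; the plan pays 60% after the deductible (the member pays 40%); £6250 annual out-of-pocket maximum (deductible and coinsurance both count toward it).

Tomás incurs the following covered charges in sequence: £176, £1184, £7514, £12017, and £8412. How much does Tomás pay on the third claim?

#1 (£176): fully absorbed by the deductible. Cost to member: £176. OOP to date £176.
#2 (£1184): fully absorbed by the deductible. Member pays £1184; OOP now £1360.
#3 (£7514): £243 to deductible, leaving £7271; coinsurance £7271 × 40% = £2908.40. Member owes £3151.40 (running OOP £4511.40).

£3151.40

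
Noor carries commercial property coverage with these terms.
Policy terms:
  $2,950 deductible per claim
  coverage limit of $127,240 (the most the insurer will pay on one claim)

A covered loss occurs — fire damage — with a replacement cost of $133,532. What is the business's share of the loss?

$6,292

Less the $2,950 deductible: $133,532 − $2,950 = $130,582.
$130,582 exceeds the $127,240 limit, so the insurer pays the limit: $127,240.
The business bears the rest of the original loss: $133,532 − $127,240 = $6,292.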